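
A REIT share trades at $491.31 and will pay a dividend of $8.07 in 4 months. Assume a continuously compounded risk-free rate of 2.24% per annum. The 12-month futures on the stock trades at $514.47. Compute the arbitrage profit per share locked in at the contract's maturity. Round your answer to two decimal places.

$20.22 per share

PV(dividends) I = 8.07·e^(−0.0224·4/12) = 8.0100
Fair futures F* = (S − I)·e^(rT) = (491.31 − 8.0100)·e^0.022400 = 483.3000 × 1.022653 = 494.2482
Market $514.47 > fair 494.2482: forward overpriced → cash-and-carry (borrow at r, buy the stock and collect the dividends, short the forward).
Profit at T = |F_mkt − F*| = |514.47 − 494.2482| = $20.22 per share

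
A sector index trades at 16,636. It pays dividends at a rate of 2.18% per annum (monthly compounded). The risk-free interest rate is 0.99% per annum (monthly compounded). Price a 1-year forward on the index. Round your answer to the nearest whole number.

16,439

F = S · (1+r/12)^(12T) / (1+q/12)^(12T)
= 16636 × 1.009945 / 1.022019 = 16636 × 0.988186
F = 16,439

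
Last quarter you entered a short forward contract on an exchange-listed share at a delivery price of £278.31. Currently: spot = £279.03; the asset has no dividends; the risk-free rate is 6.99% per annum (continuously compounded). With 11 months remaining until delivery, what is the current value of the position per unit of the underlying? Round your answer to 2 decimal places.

-£17.99

Current fair forward for the remaining 11 months: F = S·e^(r·T), r = 0.0699
F = 279.03 · e^(0.0699 × 11/12) = 279.03 × 1.066172 = 297.4940
Value of long forward = (F − K)·e^(−rT) = (297.4940 − 278.31) · e^(−0.0699·11/12)
= 19.1840 × 0.937935 = 17.99
Short position value = −(long value) = -£17.99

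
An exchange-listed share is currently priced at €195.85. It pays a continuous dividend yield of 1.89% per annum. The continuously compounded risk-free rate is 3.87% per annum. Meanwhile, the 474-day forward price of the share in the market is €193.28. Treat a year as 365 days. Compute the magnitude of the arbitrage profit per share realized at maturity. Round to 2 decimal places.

Fair forward: F* = S·e^(carry·T), with carry = (r − q) = 0.0387 − 0.0189 = 0.0198
F* = 195.85 · e^(0.0198 × 474/365) = 195.85 · e^0.025713 = 195.85 × 1.026046 = €200.9511
Market €193.28 < fair €200.9511: forward underpriced → reverse cash-and-carry (short spot, go long the forward).
At maturity, profit = |F_mkt − F*| = |193.28 − 200.9511| = €7.67 per share

€7.67 per share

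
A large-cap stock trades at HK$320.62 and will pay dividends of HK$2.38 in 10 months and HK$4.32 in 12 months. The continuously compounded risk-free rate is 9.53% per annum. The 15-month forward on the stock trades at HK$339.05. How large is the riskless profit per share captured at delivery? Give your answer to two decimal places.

HK$15.23 per share

PV(dividends) I = 2.38·e^(−0.0953·10/12) + 4.32·e^(−0.0953·12/12) = 6.1256
Fair forward F* = (S − I)·e^(rT) = (320.62 − 6.1256)·e^0.119125 = 314.4944 × 1.126511 = 354.2814
Market HK$339.05 < fair 354.2814: forward underpriced → reverse cash-and-carry (short the stock, invest proceeds at r, pay the dividends, go long the forward).
Profit at T = |F_mkt − F*| = |339.05 − 354.2814| = HK$15.23 per share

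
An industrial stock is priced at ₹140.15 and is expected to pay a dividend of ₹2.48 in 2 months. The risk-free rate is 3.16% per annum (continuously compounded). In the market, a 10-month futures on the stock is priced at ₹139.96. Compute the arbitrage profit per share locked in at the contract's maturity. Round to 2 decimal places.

PV(dividends) I = 2.48·e^(−0.0316·2/12) = 2.4670
Fair futures F* = (S − I)·e^(rT) = (140.15 − 2.4670)·e^0.026333 = 137.6830 × 1.026683 = 141.3568
Market ₹139.96 < fair 141.3568: forward underpriced → reverse cash-and-carry (short the stock, invest proceeds at r, pay the dividends, go long the forward).
Profit at T = |F_mkt − F*| = |139.96 − 141.3568| = ₹1.40 per share

₹1.40 per share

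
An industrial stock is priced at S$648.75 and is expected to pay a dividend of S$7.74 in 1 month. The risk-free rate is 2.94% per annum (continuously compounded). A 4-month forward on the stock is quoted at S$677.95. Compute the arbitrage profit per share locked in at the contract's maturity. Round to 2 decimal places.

PV(dividends) I = 7.74·e^(−0.0294·1/12) = 7.7211
Fair forward F* = (S − I)·e^(rT) = (648.75 − 7.7211)·e^0.009800 = 641.0289 × 1.009848 = 647.3418
Market S$677.95 > fair 647.3418: forward overpriced → cash-and-carry (borrow at r, buy the stock and collect the dividends, short the forward).
Profit at T = |F_mkt − F*| = |677.95 − 647.3418| = S$30.61 per share

S$30.61 per share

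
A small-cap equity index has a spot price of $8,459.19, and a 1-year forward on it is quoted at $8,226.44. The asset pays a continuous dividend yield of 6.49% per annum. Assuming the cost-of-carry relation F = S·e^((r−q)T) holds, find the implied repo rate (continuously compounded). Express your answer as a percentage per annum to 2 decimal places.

3.70%

From F = S·e^((r−q)T): (r − q) = ln(F/S)/T
ln(8226.44/8459.19) = ln(0.972486) = -0.027900
(r − q) = -0.027900 / (12/12) = -0.027900
r = ln(F/S)/T + q = -0.027900 + 0.0649 = 0.037000
r = 3.70%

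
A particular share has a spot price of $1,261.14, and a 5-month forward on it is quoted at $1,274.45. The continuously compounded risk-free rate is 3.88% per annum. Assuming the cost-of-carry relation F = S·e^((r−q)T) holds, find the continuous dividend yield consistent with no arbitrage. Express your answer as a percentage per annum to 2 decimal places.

From F = S·e^((r−q)T): (r − q) = ln(F/S)/T
ln(1274.45/1261.14) = ln(1.010554) = 0.010499
(r − q) = 0.010499 / (5/12) = 0.025198
q = r − ln(F/S)/T = 0.0388 − 0.025198 = 0.013602
q = 1.36%

1.36%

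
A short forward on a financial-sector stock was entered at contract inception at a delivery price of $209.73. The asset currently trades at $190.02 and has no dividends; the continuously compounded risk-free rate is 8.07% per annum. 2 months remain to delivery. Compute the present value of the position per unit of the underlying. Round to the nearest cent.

Current fair forward for the remaining 2 months: F = S·e^(r·T), r = 0.0807
F = 190.02 · e^(0.0807 × 2/12) = 190.02 × 1.013541 = 192.5931
Value of long forward = (F − K)·e^(−rT) = (192.5931 − 209.73) · e^(−0.0807·2/12)
= -17.1369 × 0.986640 = -16.91
Short position value = −(long value) = $16.91

$16.91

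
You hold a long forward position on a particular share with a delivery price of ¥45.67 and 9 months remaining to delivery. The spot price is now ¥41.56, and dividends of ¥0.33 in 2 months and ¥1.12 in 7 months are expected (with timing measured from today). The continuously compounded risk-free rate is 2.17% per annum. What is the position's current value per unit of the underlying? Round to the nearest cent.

-¥4.81

PV(remaining dividends) I = 0.33·e^(−0.0217·2/12) + 1.12·e^(−0.0217·7/12) = 1.4347
Current forward F = (S − I)·e^(rT) = (41.56 − 1.4347)·e^(0.0217·9/12) = 40.1253 × 1.016408 = 40.7837
Value (long) = (F − K)·e^(−rT) = (40.7837 − 45.67) × 0.983857 = -4.8074
Value = -¥4.81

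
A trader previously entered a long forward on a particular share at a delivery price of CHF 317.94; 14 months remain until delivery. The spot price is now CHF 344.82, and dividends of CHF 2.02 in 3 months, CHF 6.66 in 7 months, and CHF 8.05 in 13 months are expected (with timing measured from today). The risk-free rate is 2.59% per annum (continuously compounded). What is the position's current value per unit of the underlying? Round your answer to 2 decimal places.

CHF 19.95

PV(remaining dividends) I = 2.02·e^(−0.0259·3/12) + 6.66·e^(−0.0259·7/12) + 8.05·e^(−0.0259·13/12) = 16.3944
Current forward F = (S − I)·e^(rT) = (344.82 − 16.3944)·e^(0.0259·14/12) = 328.4256 × 1.030678 = 338.5010
Value (long) = (F − K)·e^(−rT) = (338.5010 − 317.94) × 0.970235 = 19.9490
Value = CHF 19.95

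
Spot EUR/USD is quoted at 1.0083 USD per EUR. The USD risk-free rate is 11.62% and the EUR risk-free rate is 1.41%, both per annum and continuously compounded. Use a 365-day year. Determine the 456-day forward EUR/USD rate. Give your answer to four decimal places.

F = S·e^((r_USD − r_EUR)T) = 1.0083 · e^((0.1162 − 0.0141) × 456/365)
= 1.0083 · e^0.127555 = 1.0083 × 1.136047
F = 1.1455 USD per EUR

1.1455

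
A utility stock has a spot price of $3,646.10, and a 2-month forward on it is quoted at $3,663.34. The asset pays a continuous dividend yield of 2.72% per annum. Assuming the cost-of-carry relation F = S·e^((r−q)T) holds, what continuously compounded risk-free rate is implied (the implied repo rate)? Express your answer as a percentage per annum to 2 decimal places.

From F = S·e^((r−q)T): (r − q) = ln(F/S)/T
ln(3663.34/3646.10) = ln(1.004728) = 0.004717
(r − q) = 0.004717 / (2/12) = 0.028302
r = ln(F/S)/T + q = 0.028302 + 0.0272 = 0.055502
r = 5.55%

5.55%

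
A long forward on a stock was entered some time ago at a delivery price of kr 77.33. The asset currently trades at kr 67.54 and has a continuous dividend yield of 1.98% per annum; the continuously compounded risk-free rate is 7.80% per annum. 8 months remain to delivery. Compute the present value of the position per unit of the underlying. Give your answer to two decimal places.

-kr 6.76

Current fair forward for the remaining 8 months: F = S·e^((r − q)·T), (r − q) = 0.0780 − 0.0198 = 0.0582
F = 67.54 · e^(0.0582 × 8/12) = 67.54 × 1.039563 = 70.2121
Value of long forward = (F − K)·e^(−rT) = (70.2121 − 77.33) · e^(−0.0780·8/12)
= -7.1179 × 0.949329 = -6.76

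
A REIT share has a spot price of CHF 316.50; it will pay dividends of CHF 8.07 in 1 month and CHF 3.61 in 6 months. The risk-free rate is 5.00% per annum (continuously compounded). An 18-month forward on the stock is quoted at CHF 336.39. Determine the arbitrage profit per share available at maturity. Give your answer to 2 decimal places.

CHF 7.70 per share

PV(dividends) I = 8.07·e^(−0.0500·1/12) + 3.61·e^(−0.0500·6/12) = 11.5573
Fair forward F* = (S − I)·e^(rT) = (316.50 − 11.5573)·e^0.075000 = 304.9427 × 1.077884 = 328.6929
Market CHF 336.39 > fair 328.6929: forward overpriced → cash-and-carry (borrow at r, buy the stock and collect the dividends, short the forward).
Profit at T = |F_mkt − F*| = |336.39 − 328.6929| = CHF 7.70 per share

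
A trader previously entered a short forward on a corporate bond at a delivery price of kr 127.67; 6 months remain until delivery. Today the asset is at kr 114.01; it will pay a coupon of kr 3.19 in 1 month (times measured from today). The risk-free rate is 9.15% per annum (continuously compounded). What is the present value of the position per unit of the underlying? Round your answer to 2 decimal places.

kr 11.12

PV(remaining coupons) I = 3.19·e^(−0.0915·1/12) = 3.1658
Current forward F = (S − I)·e^(rT) = (114.01 − 3.1658)·e^(0.0915·6/12) = 110.8442 × 1.046813 = 116.0331
Value (long) = (F − K)·e^(−rT) = (116.0331 − 127.67) × 0.955281 = -11.1165
Short position value = −(long value) = kr 11.12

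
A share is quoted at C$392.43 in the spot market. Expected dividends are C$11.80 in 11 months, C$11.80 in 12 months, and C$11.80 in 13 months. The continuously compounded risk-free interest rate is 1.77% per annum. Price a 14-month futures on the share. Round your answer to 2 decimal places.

PV(dividends) I = 11.80·e^(−0.0177·11/12) + 11.80·e^(−0.0177·12/12) + 11.80·e^(−0.0177·13/12)
I = 11.6101 + 11.5930 + 11.5759 = 34.7790
F = (S − I)·e^(rT) = (392.43 − 34.7790) · e^(0.0177·14/12)
= 357.6510 · e^0.020650 = 357.6510 × 1.020865 = C$365.11

C$365.11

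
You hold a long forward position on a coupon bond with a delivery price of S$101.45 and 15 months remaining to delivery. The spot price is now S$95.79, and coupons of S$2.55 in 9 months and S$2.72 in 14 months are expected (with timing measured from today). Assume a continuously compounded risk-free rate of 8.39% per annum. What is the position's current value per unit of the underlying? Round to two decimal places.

-S$0.42

PV(remaining coupons) I = 2.55·e^(−0.0839·9/12) + 2.72·e^(−0.0839·14/12) = 4.8609
Current forward F = (S − I)·e^(rT) = (95.79 − 4.8609)·e^(0.0839·15/12) = 90.9291 × 1.110572 = 100.9833
Value (long) = (F − K)·e^(−rT) = (100.9833 − 101.45) × 0.900437 = -0.4202
Value = -S$0.42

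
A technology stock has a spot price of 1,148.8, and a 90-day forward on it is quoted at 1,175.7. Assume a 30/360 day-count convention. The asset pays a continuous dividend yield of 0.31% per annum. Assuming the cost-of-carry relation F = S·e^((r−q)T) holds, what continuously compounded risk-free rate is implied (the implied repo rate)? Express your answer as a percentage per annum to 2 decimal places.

From F = S·e^((r−q)T): (r − q) = ln(F/S)/T
ln(1175.7/1148.8) = ln(1.023416) = 0.023146
(r − q) = 0.023146 / (90/360) = 0.092584
r = ln(F/S)/T + q = 0.092584 + 0.0031 = 0.095684
r = 9.57%

9.57%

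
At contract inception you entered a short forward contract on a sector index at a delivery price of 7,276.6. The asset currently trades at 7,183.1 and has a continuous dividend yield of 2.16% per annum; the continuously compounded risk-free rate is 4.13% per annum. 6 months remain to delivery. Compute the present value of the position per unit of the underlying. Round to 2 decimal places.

21.94

Current fair forward for the remaining 6 months: F = S·e^((r − q)·T), (r − q) = 0.0413 − 0.0216 = 0.0197
F = 7183.1 · e^(0.0197 × 6/12) = 7183.1 × 1.00989867 = 7254.2031
Value of long forward = (F − K)·e^(−rT) = (7254.2031 − 7276.6) · e^(−0.0413·6/12)
= -22.3969 × 0.97956175 = -21.94
Short position value = −(long value) = 21.94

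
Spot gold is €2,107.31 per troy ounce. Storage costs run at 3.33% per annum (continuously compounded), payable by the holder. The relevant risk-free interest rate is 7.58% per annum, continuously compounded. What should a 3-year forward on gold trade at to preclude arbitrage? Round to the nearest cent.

€2,923.30 per troy ounce

Net carry = r + u − y = 0.0758 + 0.0333 − 0.0000 = 0.1091
F = S·e^((r+u−y)T) = 2107.31 · e^(0.1091 × 3) = 2107.31 · e^0.32730000
= 2107.31 × 1.38721758 = €2,923.30 per troy ounce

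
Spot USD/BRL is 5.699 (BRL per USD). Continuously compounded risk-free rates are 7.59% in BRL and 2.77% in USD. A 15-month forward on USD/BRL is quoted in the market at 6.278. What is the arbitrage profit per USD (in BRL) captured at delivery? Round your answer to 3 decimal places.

0.225 per USD (in BRL)

Fair forward: F* = S·e^(carry·T), with carry = (r_BRL − r_USD) = 0.0759 − 0.0277 = 0.0482
F* = 5.699 · e^(0.0482 × 15/12) = 5.699 · e^0.060250 = 5.699 × 1.062102 = 6.0529
Market 6.278 > fair 6.0529: forward overpriced → cash-and-carry (buy spot, short the forward).
At maturity, profit = |F_mkt − F*| = |6.278 − 6.0529| = 0.225 per USD (in BRL)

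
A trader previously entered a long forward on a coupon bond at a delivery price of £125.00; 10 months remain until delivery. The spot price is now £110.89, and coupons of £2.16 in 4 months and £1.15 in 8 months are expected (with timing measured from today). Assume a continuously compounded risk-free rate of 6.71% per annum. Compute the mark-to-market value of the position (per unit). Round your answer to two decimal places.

PV(remaining coupons) I = 2.16·e^(−0.0671·4/12) + 1.15·e^(−0.0671·8/12) = 3.2119
Current forward F = (S − I)·e^(rT) = (110.89 − 3.2119)·e^(0.0671·10/12) = 107.6781 × 1.057510 = 113.8707
Value (long) = (F − K)·e^(−rT) = (113.8707 − 125.00) × 0.945618 = -10.5241
Value = -£10.52

-£10.52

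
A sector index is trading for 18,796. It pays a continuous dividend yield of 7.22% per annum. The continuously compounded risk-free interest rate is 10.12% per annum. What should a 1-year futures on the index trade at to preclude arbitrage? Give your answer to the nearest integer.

19,349

F = S·e^((r − q)T) = 18796 · e^((0.1012 − 0.0722) × 1)
= 18796 · e^0.029000 = 18796 × 1.029425
F = 19,349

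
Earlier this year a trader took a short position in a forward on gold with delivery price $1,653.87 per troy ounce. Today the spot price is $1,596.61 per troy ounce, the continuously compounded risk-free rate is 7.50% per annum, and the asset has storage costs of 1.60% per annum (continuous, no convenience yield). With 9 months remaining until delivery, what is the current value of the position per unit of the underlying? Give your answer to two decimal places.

Current fair forward for the remaining 9 months: F = S·e^((r + u)·T), (r + u) = 0.0750 + 0.0160 = 0.0910
F = 1596.61 · e^(0.0910 × 9/12) = 1596.61 × 1.07063293 = 1709.3832
Value of long forward = (F − K)·e^(−rT) = (1709.3832 − 1653.87) · e^(−0.0750·9/12)
= 55.5132 × 0.94530278 = 52.48
Short position value = −(long value) = -$52.48

-$52.48 per troy ounce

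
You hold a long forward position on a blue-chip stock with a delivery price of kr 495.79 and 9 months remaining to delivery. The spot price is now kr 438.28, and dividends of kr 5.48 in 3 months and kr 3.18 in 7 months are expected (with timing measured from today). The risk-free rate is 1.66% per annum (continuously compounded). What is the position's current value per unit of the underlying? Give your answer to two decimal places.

PV(remaining dividends) I = 5.48·e^(−0.0166·3/12) + 3.18·e^(−0.0166·7/12) = 8.6067
Current forward F = (S − I)·e^(rT) = (438.28 − 8.6067)·e^(0.0166·9/12) = 429.6733 × 1.012528 = 435.0562
Value (long) = (F − K)·e^(−rT) = (435.0562 − 495.79) × 0.987627 = -59.9823
Value = -kr 59.98

-kr 59.98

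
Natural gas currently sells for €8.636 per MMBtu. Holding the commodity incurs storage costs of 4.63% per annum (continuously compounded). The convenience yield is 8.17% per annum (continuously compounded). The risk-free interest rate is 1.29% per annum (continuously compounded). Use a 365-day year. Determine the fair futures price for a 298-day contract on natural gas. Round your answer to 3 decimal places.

Net carry = r + u − y = 0.0129 + 0.0463 − 0.0817 = -0.0225
F = S·e^((r+u−y)T) = 8.636 · e^(-0.0225 × 298/365) = 8.636 · e^-0.018370
= 8.636 × 0.981798 = €8.479 per MMBtu

€8.479 per MMBtu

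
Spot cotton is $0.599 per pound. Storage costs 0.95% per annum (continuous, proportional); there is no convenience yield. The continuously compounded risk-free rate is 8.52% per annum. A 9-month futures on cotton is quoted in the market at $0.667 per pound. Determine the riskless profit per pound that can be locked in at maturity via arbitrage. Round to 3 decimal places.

$0.024 per pound

Fair futures: F* = S·e^(carry·T), with carry = (r + u) = 0.0852 + 0.0095 = 0.0947
F* = 0.599 · e^(0.0947 × 9/12) = 0.599 · e^0.071025 = 0.599 × 1.073608 = $0.6431
Market $0.667 > fair $0.6431: forward overpriced → cash-and-carry (buy spot, short the forward).
At maturity, profit = |F_mkt − F*| = |0.667 − 0.6431| = $0.024 per pound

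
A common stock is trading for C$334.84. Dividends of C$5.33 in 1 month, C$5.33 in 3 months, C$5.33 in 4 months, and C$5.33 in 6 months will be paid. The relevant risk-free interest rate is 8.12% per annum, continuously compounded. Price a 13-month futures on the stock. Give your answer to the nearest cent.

C$342.89

PV(dividends) I = 5.33·e^(−0.0812·1/12) + 5.33·e^(−0.0812·3/12) + 5.33·e^(−0.0812·4/12) + 5.33·e^(−0.0812·6/12)
I = 5.2941 + 5.2229 + 5.1877 + 5.1179 = 20.8226
F = (S − I)·e^(rT) = (334.84 − 20.8226) · e^(0.0812·13/12)
= 314.0174 · e^0.087967 = 314.0174 × 1.091952 = C$342.89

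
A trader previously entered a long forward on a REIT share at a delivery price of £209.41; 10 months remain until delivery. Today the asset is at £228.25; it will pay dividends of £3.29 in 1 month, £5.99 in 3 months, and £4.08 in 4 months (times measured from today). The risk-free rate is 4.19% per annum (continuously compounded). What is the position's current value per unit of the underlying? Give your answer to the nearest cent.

PV(remaining dividends) I = 3.29·e^(−0.0419·1/12) + 5.99·e^(−0.0419·3/12) + 4.08·e^(−0.0419·4/12) = 13.2295
Current forward F = (S − I)·e^(rT) = (228.25 − 13.2295)·e^(0.0419·10/12) = 215.0205 × 1.035533 = 222.6608
Value (long) = (F − K)·e^(−rT) = (222.6608 − 209.41) × 0.965686 = 12.7961
Value = £12.80

£12.80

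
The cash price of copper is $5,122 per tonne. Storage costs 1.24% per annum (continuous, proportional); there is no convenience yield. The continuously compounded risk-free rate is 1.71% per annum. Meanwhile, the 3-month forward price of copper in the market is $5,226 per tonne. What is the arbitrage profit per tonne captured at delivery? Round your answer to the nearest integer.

Fair forward: F* = S·e^(carry·T), with carry = (r + u) = 0.0171 + 0.0124 = 0.0295
F* = 5122 · e^(0.0295 × 3/12) = 5122 · e^0.007375 = 5122 × 1.007402 = $5159.9130
Market $5226 > fair $5159.9130: forward overpriced → cash-and-carry (buy spot, short the forward).
At maturity, profit = |F_mkt − F*| = |5226 − 5159.9130| = $66 per tonne

$66 per tonne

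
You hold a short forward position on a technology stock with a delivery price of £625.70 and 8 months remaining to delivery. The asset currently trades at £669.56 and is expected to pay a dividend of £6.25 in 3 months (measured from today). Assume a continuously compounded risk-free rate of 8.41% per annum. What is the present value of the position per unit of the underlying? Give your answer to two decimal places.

PV(remaining dividends) I = 6.25·e^(−0.0841·3/12) = 6.1200
Current forward F = (S − I)·e^(rT) = (669.56 − 6.1200)·e^(0.0841·8/12) = 663.4400 × 1.057668 = 701.6993
Value (long) = (F − K)·e^(−rT) = (701.6993 − 625.70) × 0.945476 = 71.8555
Short position value = −(long value) = -£71.86

-£71.86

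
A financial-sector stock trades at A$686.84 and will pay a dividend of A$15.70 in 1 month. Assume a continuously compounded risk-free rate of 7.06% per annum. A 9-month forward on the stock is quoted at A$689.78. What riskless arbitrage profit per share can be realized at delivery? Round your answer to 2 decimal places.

A$17.95 per share

PV(dividends) I = 15.70·e^(−0.0706·1/12) = 15.6079
Fair forward F* = (S − I)·e^(rT) = (686.84 − 15.6079)·e^0.052950 = 671.2321 × 1.054377 = 707.7317
Market A$689.78 < fair 707.7317: forward underpriced → reverse cash-and-carry (short the stock, invest proceeds at r, pay the dividends, go long the forward).
Profit at T = |F_mkt − F*| = |689.78 − 707.7317| = A$17.95 per share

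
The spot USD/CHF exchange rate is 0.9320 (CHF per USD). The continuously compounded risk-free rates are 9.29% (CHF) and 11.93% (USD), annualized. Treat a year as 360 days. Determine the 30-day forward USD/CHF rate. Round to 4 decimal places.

0.9300

F = S·e^((r_CHF − r_USD)T) = 0.9320 · e^((0.0929 − 0.1193) × 30/360)
= 0.9320 · e^-0.002200 = 0.9320 × 0.997802
F = 0.9300 CHF per USD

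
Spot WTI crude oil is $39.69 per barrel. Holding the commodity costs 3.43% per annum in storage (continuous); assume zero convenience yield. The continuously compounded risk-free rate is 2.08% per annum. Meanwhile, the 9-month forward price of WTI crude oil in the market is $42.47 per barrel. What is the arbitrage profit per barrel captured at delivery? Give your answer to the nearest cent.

$1.11 per barrel

Fair forward: F* = S·e^(carry·T), with carry = (r + u) = 0.0208 + 0.0343 = 0.0551
F* = 39.69 · e^(0.0551 × 9/12) = 39.69 · e^0.041325 = 39.69 × 1.042191 = $41.3646
Market $42.47 > fair $41.3646: forward overpriced → cash-and-carry (buy spot, short the forward).
At maturity, profit = |F_mkt − F*| = |42.47 − 41.3646| = $1.11 per barrel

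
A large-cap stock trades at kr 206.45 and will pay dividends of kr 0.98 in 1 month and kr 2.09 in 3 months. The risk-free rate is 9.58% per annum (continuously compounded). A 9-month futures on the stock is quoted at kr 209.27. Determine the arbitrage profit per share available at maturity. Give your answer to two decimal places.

PV(dividends) I = 0.98·e^(−0.0958·1/12) + 2.09·e^(−0.0958·3/12) = 3.0127
Fair futures F* = (S − I)·e^(rT) = (206.45 − 3.0127)·e^0.071850 = 203.4373 × 1.074494 = 218.5922
Market kr 209.27 < fair 218.5922: forward underpriced → reverse cash-and-carry (short the stock, invest proceeds at r, pay the dividends, go long the forward).
Profit at T = |F_mkt − F*| = |209.27 − 218.5922| = kr 9.32 per share

kr 9.32 per share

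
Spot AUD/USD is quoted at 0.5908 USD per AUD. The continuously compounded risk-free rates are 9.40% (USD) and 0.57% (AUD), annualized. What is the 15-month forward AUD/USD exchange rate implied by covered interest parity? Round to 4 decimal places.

F = S·e^((r_USD − r_AUD)T) = 0.5908 · e^((0.0940 − 0.0057) × 15/12)
= 0.5908 · e^0.110375 = 0.5908 × 1.116697
F = 0.6597 USD per AUD

0.6597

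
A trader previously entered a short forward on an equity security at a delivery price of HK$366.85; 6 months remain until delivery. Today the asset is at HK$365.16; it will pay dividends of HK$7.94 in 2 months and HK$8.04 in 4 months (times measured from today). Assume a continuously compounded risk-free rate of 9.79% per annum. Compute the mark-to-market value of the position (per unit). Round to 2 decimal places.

-HK$0.24

PV(remaining dividends) I = 7.94·e^(−0.0979·2/12) + 8.04·e^(−0.0979·4/12) = 15.5934
Current forward F = (S − I)·e^(rT) = (365.16 − 15.5934)·e^(0.0979·6/12) = 349.5666 × 1.050168 = 367.1037
Value (long) = (F − K)·e^(−rT) = (367.1037 − 366.85) × 0.952229 = 0.2416
Short position value = −(long value) = -HK$0.24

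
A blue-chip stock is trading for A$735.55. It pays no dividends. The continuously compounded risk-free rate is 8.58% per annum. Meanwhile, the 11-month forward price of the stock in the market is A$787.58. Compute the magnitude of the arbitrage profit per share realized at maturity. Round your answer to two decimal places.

Fair forward: F* = S·e^(carry·T), with carry = r = 0.0858
F* = 735.55 · e^(0.0858 × 11/12) = 735.55 · e^0.078650 = 735.55 × 1.081826 = A$795.7371
Market A$787.58 < fair A$795.7371: forward underpriced → reverse cash-and-carry (short spot, go long the forward).
At maturity, profit = |F_mkt − F*| = |787.58 − 795.7371| = A$8.16 per share

A$8.16 per share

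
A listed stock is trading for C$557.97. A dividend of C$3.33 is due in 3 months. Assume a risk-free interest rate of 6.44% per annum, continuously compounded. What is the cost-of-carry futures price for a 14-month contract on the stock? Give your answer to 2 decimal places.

C$597.97

PV(dividends) I = 3.33·e^(−0.0644·3/12)
I = 3.2768
F = (S − I)·e^(rT) = (557.97 − 3.2768) · e^(0.0644·14/12)
= 554.6932 · e^0.075133 = 554.6932 × 1.078028 = C$597.97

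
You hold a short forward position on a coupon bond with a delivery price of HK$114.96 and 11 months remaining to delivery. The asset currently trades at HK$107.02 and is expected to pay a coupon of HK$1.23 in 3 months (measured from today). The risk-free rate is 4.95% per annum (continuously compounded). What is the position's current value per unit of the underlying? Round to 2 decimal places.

HK$4.06

PV(remaining coupons) I = 1.23·e^(−0.0495·3/12) = 1.2149
Current forward F = (S − I)·e^(rT) = (107.02 − 1.2149)·e^(0.0495·11/12) = 105.8051 × 1.046420 = 110.7166
Value (long) = (F − K)·e^(−rT) = (110.7166 − 114.96) × 0.955639 = -4.0552
Short position value = −(long value) = HK$4.06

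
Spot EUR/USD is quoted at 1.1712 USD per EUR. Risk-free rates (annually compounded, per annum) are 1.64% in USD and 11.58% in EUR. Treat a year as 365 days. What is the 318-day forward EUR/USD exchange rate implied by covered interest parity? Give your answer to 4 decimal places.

1.0798

By covered interest parity, F = S · (1+r_USD)^T / (1+r_EUR)^T
= 1.1712 × 1.014273 / 1.100167 = 1.1712 × 0.921926
F = 1.0798 USD per EUR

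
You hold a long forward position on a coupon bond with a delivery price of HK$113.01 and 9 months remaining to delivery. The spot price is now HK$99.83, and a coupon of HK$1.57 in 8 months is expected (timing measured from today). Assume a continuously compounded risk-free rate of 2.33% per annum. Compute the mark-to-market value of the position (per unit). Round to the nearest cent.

PV(remaining coupons) I = 1.57·e^(−0.0233·8/12) = 1.5458
Current forward F = (S − I)·e^(rT) = (99.83 − 1.5458)·e^(0.0233·9/12) = 98.2842 × 1.017629 = 100.0169
Value (long) = (F − K)·e^(−rT) = (100.0169 − 113.01) × 0.982677 = -12.7680
Value = -HK$12.77

-HK$12.77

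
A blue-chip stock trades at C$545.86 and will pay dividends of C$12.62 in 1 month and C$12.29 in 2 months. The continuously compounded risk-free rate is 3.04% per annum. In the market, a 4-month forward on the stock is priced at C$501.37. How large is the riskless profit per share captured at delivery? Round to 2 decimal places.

C$24.98 per share

PV(dividends) I = 12.62·e^(−0.0304·1/12) + 12.29·e^(−0.0304·2/12) = 24.8160
Fair forward F* = (S − I)·e^(rT) = (545.86 − 24.8160)·e^0.010133 = 521.0440 × 1.010185 = 526.3508
Market C$501.37 < fair 526.3508: forward underpriced → reverse cash-and-carry (short the stock, invest proceeds at r, pay the dividends, go long the forward).
Profit at T = |F_mkt − F*| = |501.37 − 526.3508| = C$24.98 per share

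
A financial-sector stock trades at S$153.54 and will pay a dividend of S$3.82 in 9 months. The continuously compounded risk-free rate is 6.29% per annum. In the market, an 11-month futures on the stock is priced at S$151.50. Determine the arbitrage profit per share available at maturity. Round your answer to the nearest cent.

S$7.29 per share

PV(dividends) I = 3.82·e^(−0.0629·9/12) = 3.6440
Fair futures F* = (S − I)·e^(rT) = (153.54 − 3.6440)·e^0.057658 = 149.8960 × 1.059353 = 158.7928
Market S$151.50 < fair 158.7928: forward underpriced → reverse cash-and-carry (short the stock, invest proceeds at r, pay the dividends, go long the forward).
Profit at T = |F_mkt − F*| = |151.50 − 158.7928| = S$7.29 per share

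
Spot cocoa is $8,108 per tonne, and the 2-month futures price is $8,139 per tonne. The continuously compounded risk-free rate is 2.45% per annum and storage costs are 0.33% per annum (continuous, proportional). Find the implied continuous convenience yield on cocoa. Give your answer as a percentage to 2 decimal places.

0.49%

F = S·e^((r+u−y)T) ⇒ (r+u−y) = ln(F/S)/T
ln(8139/8108) = 0.003816; /T ⇒ 0.022896
y = r + u − ln(F/S)/T = 0.0245 + 0.0033 − 0.022896 = 0.004904
y = 0.49%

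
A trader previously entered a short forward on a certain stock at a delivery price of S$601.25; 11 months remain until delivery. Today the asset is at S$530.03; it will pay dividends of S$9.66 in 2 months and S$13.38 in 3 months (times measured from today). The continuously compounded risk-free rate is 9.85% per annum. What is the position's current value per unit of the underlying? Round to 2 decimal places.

PV(remaining dividends) I = 9.66·e^(−0.0985·2/12) + 13.38·e^(−0.0985·3/12) = 22.5573
Current forward F = (S − I)·e^(rT) = (530.03 − 22.5573)·e^(0.0985·11/12) = 507.4727 × 1.094493 = 555.4253
Value (long) = (F − K)·e^(−rT) = (555.4253 − 601.25) × 0.913665 = -41.8684
Short position value = −(long value) = S$41.87

S$41.87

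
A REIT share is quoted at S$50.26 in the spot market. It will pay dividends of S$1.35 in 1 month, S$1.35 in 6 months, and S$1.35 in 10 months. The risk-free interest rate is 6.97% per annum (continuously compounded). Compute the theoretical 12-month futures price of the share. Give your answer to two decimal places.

PV(dividends) I = 1.35·e^(−0.0697·1/12) + 1.35·e^(−0.0697·6/12) + 1.35·e^(−0.0697·10/12)
I = 1.3422 + 1.3038 + 1.2738 = 3.9198
F = (S − I)·e^(rT) = (50.26 − 3.9198) · e^(0.0697·12/12)
= 46.3402 · e^0.069700 = 46.3402 × 1.072186 = S$49.69

S$49.69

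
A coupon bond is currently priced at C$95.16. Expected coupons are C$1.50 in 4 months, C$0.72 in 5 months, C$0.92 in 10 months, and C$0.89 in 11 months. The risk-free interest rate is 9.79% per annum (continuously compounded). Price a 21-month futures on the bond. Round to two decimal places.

PV(coupons) I = 1.50·e^(−0.0979·4/12) + 0.72·e^(−0.0979·5/12) + 0.92·e^(−0.0979·10/12) + 0.89·e^(−0.0979·11/12)
I = 1.4518 + 0.6912 + 0.8479 + 0.8136 = 3.8045
F = (S − I)·e^(rT) = (95.16 − 3.8045) · e^(0.0979·21/12)
= 91.3555 · e^0.171325 = 91.3555 × 1.186876 = C$108.43

C$108.43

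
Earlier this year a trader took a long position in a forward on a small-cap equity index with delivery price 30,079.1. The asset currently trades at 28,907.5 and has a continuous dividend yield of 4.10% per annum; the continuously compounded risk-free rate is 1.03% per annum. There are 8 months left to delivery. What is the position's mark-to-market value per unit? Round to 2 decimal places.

-1745.20

Current fair forward for the remaining 8 months: F = S·e^((r − q)·T), (r − q) = 0.0103 − 0.0410 = -0.0307
F = 28907.5 · e^(-0.0307 × 8/12) = 28907.5 × 0.97974135 = 28321.8731
Value of long forward = (F − K)·e^(−rT) = (28321.8731 − 30079.1) · e^(−0.0103·8/12)
= -1757.2269 × 0.99315686 = -1745.20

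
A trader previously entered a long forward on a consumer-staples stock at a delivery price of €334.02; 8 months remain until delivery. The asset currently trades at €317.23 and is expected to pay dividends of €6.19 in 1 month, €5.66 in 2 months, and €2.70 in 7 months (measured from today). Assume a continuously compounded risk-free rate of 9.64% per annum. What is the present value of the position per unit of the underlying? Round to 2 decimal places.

PV(remaining dividends) I = 6.19·e^(−0.0964·1/12) + 5.66·e^(−0.0964·2/12) + 2.70·e^(−0.0964·7/12) = 14.2626
Current forward F = (S − I)·e^(rT) = (317.23 − 14.2626)·e^(0.0964·8/12) = 302.9674 × 1.066377 = 323.0775
Value (long) = (F − K)·e^(−rT) = (323.0775 − 334.02) × 0.937755 = -10.2614
Value = -€10.26

-€10.26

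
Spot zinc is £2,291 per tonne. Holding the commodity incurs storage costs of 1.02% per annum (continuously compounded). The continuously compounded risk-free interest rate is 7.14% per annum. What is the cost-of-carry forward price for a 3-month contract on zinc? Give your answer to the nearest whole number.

£2,338 per tonne

Net carry = r + u − y = 0.0714 + 0.0102 − 0.0000 = 0.0816
F = S·e^((r+u−y)T) = 2291 · e^(0.0816 × 3/12) = 2291 · e^0.020400
= 2291 × 1.020610 = £2,338 per tonne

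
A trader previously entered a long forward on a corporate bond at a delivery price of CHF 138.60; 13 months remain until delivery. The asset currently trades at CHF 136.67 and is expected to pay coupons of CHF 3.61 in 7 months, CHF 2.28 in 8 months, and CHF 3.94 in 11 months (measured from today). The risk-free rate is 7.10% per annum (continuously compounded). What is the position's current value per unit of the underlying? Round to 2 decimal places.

-CHF 1.00

PV(remaining coupons) I = 3.61·e^(−0.0710·7/12) + 2.28·e^(−0.0710·8/12) + 3.94·e^(−0.0710·11/12) = 9.3299
Current forward F = (S − I)·e^(rT) = (136.67 − 9.3299)·e^(0.0710·13/12) = 127.3401 × 1.079952 = 137.5212
Value (long) = (F − K)·e^(−rT) = (137.5212 − 138.60) × 0.925967 = -0.9989
Value = -CHF 1.00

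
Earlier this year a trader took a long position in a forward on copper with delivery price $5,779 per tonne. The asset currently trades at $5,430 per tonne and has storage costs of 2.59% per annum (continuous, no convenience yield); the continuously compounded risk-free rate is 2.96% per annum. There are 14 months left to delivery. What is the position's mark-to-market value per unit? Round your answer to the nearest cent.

Current fair forward for the remaining 14 months: F = S·e^((r + u)·T), (r + u) = 0.0296 + 0.0259 = 0.0555
F = 5430 · e^(0.0555 × 14/12) = 5430 × 1.06689227 = 5793.2250
Value of long forward = (F − K)·e^(−rT) = (5793.2250 − 5779) · e^(−0.0296·14/12)
= 14.2250 × 0.96605614 = 13.74

$13.74 per tonne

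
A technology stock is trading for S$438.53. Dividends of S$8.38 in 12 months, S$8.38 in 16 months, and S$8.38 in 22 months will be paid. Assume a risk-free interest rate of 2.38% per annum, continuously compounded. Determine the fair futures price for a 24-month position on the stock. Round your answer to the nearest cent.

S$434.40

PV(dividends) I = 8.38·e^(−0.0238·12/12) + 8.38·e^(−0.0238·16/12) + 8.38·e^(−0.0238·22/12)
I = 8.1829 + 8.1182 + 8.0222 = 24.3233
F = (S − I)·e^(rT) = (438.53 − 24.3233) · e^(0.0238·24/12)
= 414.2067 · e^0.047600 = 414.2067 × 1.048751 = S$434.40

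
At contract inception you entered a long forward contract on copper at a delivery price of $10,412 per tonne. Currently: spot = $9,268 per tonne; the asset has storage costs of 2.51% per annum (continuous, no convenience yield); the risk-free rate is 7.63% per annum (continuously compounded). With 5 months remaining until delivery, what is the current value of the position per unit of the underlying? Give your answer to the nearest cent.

Current fair forward for the remaining 5 months: F = S·e^((r + u)·T), (r + u) = 0.0763 + 0.0251 = 0.1014
F = 9268 · e^(0.1014 × 5/12) = 9268 × 1.04315523 = 9667.9627
Value of long forward = (F − K)·e^(−rT) = (9667.9627 − 10412) · e^(−0.0763·5/12)
= -744.0373 × 0.96870838 = -720.76

-$720.76 per tonne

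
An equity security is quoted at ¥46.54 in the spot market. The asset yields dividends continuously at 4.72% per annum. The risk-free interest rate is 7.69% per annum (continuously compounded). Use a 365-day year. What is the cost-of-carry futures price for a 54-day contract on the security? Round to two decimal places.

F = S·e^((r − q)T) = 46.54 · e^((0.0769 − 0.0472) × 54/365)
= 46.54 · e^0.004394 = 46.54 × 1.004404
F = ¥46.74

¥46.74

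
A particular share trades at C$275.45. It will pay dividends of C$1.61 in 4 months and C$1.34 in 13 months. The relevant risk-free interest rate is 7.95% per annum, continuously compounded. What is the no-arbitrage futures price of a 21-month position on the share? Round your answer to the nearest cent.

C$313.35

PV(dividends) I = 1.61·e^(−0.0795·4/12) + 1.34·e^(−0.0795·13/12)
I = 1.5679 + 1.2294 = 2.7973
F = (S − I)·e^(rT) = (275.45 − 2.7973) · e^(0.0795·21/12)
= 272.6527 · e^0.139125 = 272.6527 × 1.149268 = C$313.35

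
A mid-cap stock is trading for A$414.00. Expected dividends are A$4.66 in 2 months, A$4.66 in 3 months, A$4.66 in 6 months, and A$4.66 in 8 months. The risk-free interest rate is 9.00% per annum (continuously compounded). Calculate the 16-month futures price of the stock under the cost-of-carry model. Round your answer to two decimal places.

PV(dividends) I = 4.66·e^(−0.0900·2/12) + 4.66·e^(−0.0900·3/12) + 4.66·e^(−0.0900·6/12) + 4.66·e^(−0.0900·8/12)
I = 4.5906 + 4.5563 + 4.4549 + 4.3886 = 17.9904
F = (S − I)·e^(rT) = (414.00 − 17.9904) · e^(0.0900·16/12)
= 396.0096 · e^0.120000 = 396.0096 × 1.127497 = A$446.50

A$446.50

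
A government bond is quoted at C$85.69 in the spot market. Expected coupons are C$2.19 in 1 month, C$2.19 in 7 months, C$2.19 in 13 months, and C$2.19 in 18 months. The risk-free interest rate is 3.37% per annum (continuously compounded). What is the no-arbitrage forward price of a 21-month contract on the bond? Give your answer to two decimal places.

PV(coupons) I = 2.19·e^(−0.0337·1/12) + 2.19·e^(−0.0337·7/12) + 2.19·e^(−0.0337·13/12) + 2.19·e^(−0.0337·18/12)
I = 2.1839 + 2.1474 + 2.1115 + 2.0820 = 8.5248
F = (S − I)·e^(rT) = (85.69 − 8.5248) · e^(0.0337·21/12)
= 77.1652 · e^0.058975 = 77.1652 × 1.060749 = C$81.85

C$81.85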